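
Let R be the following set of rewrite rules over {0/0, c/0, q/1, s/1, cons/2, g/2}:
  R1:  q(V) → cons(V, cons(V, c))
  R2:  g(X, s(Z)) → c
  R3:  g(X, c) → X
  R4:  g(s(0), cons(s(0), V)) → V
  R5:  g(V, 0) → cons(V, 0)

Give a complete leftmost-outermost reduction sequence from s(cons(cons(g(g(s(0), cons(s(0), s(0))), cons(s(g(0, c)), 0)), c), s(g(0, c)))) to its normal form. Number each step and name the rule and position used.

s(cons(cons(0, c), s(0)))

1. s(cons(cons(g(g(s(0), cons(s(0), s(0))), cons(s(g(0, c)), 0)), c), s(g(0, c))))  →  s(cons(cons(g(s(0), cons(s(g(0, c)), 0)), c), s(g(0, c))))   [R4 at 1.1.1.1]
2. s(cons(cons(g(s(0), cons(s(g(0, c)), 0)), c), s(g(0, c))))  →  s(cons(cons(g(s(0), cons(s(0), 0)), c), s(g(0, c))))   [R3 at 1.1.1.2.1.1]
3. s(cons(cons(g(s(0), cons(s(0), 0)), c), s(g(0, c))))  →  s(cons(cons(0, c), s(g(0, c))))   [R4 at 1.1.1]
4. s(cons(cons(0, c), s(g(0, c))))  →  s(cons(cons(0, c), s(0)))   [R3 at 1.2.1]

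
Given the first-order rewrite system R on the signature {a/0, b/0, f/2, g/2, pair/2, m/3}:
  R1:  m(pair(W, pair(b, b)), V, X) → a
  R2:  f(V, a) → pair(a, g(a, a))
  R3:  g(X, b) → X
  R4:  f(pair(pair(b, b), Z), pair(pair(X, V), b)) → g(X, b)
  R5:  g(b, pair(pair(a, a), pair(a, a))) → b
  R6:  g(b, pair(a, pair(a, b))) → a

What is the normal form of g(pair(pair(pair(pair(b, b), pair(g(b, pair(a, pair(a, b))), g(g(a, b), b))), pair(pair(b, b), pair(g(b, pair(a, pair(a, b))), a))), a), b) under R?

1. g(pair(pair(pair(pair(b, b), pair(g(b, pair(a, pair(a, b))), g(g(a, b), b))), pair(pair(b, b), pair(g(b, pair(a, pair(a, b))), a))), a), b)  →  pair(pair(pair(pair(b, b), pair(g(b, pair(a, pair(a, b))), g(g(a, b), b))), pair(pair(b, b), pair(g(b, pair(a, pair(a, b))), a))), a)   [R3 at ε]
2. pair(pair(pair(pair(b, b), pair(g(b, pair(a, pair(a, b))), g(g(a, b), b))), pair(pair(b, b), pair(g(b, pair(a, pair(a, b))), a))), a)  →  pair(pair(pair(pair(b, b), pair(a, g(g(a, b), b))), pair(pair(b, b), pair(g(b, pair(a, pair(a, b))), a))), a)   [R6 at 1.1.2.1]
3. pair(pair(pair(pair(b, b), pair(a, g(g(a, b), b))), pair(pair(b, b), pair(g(b, pair(a, pair(a, b))), a))), a)  →  pair(pair(pair(pair(b, b), pair(a, g(a, b))), pair(pair(b, b), pair(g(b, pair(a, pair(a, b))), a))), a)   [R3 at 1.1.2.2]
4. pair(pair(pair(pair(b, b), pair(a, g(a, b))), pair(pair(b, b), pair(g(b, pair(a, pair(a, b))), a))), a)  →  pair(pair(pair(pair(b, b), pair(a, a)), pair(pair(b, b), pair(g(b, pair(a, pair(a, b))), a))), a)   [R3 at 1.1.2.2]
5. pair(pair(pair(pair(b, b), pair(a, a)), pair(pair(b, b), pair(g(b, pair(a, pair(a, b))), a))), a)  →  pair(pair(pair(pair(b, b), pair(a, a)), pair(pair(b, b), pair(a, a))), a)   [R6 at 1.2.2.1]

pair(pair(pair(pair(b, b), pair(a, a)), pair(pair(b, b), pair(a, a))), a)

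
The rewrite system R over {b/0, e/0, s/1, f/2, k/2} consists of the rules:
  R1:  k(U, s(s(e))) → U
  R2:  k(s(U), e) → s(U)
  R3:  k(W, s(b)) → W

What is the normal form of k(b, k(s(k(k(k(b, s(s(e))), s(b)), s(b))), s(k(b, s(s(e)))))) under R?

b

1. k(b, k(s(k(k(k(b, s(s(e))), s(b)), s(b))), s(k(b, s(s(e))))))  →  k(b, k(s(k(k(b, s(s(e))), s(b))), s(k(b, s(s(e))))))   [R3 at 2.1.1]
2. k(b, k(s(k(k(b, s(s(e))), s(b))), s(k(b, s(s(e))))))  →  k(b, k(s(k(b, s(s(e)))), s(k(b, s(s(e))))))   [R3 at 2.1.1]
3. k(b, k(s(k(b, s(s(e)))), s(k(b, s(s(e))))))  →  k(b, k(s(b), s(k(b, s(s(e))))))   [R1 at 2.1.1]
4. k(b, k(s(b), s(k(b, s(s(e))))))  →  k(b, k(s(b), s(b)))   [R1 at 2.2.1]
5. k(b, k(s(b), s(b)))  →  k(b, s(b))   [R3 at 2]
6. k(b, s(b))  →  b   [R3 at ε]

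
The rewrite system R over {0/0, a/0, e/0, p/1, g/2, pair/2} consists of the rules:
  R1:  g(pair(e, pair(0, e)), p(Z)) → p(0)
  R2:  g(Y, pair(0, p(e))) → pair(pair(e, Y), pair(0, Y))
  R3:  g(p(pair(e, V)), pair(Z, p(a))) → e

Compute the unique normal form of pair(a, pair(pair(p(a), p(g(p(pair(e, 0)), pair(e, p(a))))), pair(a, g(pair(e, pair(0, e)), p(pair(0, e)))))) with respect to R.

pair(a, pair(pair(p(a), p(e)), pair(a, p(0))))

1. pair(a, pair(pair(p(a), p(g(p(pair(e, 0)), pair(e, p(a))))), pair(a, g(pair(e, pair(0, e)), p(pair(0, e))))))  →  pair(a, pair(pair(p(a), p(e)), pair(a, g(pair(e, pair(0, e)), p(pair(0, e))))))   [R3 at 2.1.2.1]
2. pair(a, pair(pair(p(a), p(e)), pair(a, g(pair(e, pair(0, e)), p(pair(0, e))))))  →  pair(a, pair(pair(p(a), p(e)), pair(a, p(0))))   [R1 at 2.2.2]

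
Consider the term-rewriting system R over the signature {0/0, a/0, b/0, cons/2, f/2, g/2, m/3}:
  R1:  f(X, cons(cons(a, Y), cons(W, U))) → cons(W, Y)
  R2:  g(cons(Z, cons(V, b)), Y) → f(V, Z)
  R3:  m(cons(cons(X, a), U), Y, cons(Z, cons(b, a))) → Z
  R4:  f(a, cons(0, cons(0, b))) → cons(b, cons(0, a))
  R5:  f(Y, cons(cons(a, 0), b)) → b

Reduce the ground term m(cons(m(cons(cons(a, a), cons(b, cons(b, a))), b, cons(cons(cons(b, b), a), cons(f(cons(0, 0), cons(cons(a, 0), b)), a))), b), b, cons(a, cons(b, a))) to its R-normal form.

a

1. m(cons(m(cons(cons(a, a), cons(b, cons(b, a))), b, cons(cons(cons(b, b), a), cons(f(cons(0, 0), cons(cons(a, 0), b)), a))), b), b, cons(a, cons(b, a)))  →  m(cons(m(cons(cons(a, a), cons(b, cons(b, a))), b, cons(cons(cons(b, b), a), cons(b, a))), b), b, cons(a, cons(b, a)))   [R5 at 1.1.3.2.1]
2. m(cons(m(cons(cons(a, a), cons(b, cons(b, a))), b, cons(cons(cons(b, b), a), cons(b, a))), b), b, cons(a, cons(b, a)))  →  m(cons(cons(cons(b, b), a), b), b, cons(a, cons(b, a)))   [R3 at 1.1]
3. m(cons(cons(cons(b, b), a), b), b, cons(a, cons(b, a)))  →  a   [R3 at ε]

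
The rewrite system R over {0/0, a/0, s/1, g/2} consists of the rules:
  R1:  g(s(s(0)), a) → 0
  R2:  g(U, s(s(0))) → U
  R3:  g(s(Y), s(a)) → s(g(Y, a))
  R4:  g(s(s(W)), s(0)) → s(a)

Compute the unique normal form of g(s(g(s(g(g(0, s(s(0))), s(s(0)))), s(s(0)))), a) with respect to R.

0

1. g(s(g(s(g(g(0, s(s(0))), s(s(0)))), s(s(0)))), a)  →  g(s(s(g(g(0, s(s(0))), s(s(0))))), a)   [R2 at 1.1]
2. g(s(s(g(g(0, s(s(0))), s(s(0))))), a)  →  g(s(s(g(0, s(s(0))))), a)   [R2 at 1.1.1]
3. g(s(s(g(0, s(s(0))))), a)  →  g(s(s(0)), a)   [R2 at 1.1.1]
4. g(s(s(0)), a)  →  0   [R1 at ε]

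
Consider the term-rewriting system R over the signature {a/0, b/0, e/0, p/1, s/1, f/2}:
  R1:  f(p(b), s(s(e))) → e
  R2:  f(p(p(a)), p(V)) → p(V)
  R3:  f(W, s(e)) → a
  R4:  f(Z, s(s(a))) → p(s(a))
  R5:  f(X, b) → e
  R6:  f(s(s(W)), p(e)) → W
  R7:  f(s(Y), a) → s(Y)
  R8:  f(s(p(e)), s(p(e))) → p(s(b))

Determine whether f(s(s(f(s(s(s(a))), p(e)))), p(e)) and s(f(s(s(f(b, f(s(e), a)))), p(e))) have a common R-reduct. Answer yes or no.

yes — NF(t₁) = s(a), NF(t₂) = s(a)

Reduce t₁ = f(s(s(f(s(s(s(a))), p(e)))), p(e)):
1. f(s(s(f(s(s(s(a))), p(e)))), p(e))  →  f(s(s(s(a))), p(e))   [R6 at ε]
2. f(s(s(s(a))), p(e))  →  s(a)   [R6 at ε]

Reduce t₂ = s(f(s(s(f(b, f(s(e), a)))), p(e))):
1. s(f(s(s(f(b, f(s(e), a)))), p(e)))  →  s(f(b, f(s(e), a)))   [R6 at 1]
2. s(f(b, f(s(e), a)))  →  s(f(b, s(e)))   [R7 at 1.2]
3. s(f(b, s(e)))  →  s(a)   [R3 at 1]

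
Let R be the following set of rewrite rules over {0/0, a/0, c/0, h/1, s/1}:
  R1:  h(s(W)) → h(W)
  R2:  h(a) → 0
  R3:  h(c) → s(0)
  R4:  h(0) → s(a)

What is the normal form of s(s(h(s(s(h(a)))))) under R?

s(s(s(a)))

1. s(s(h(s(s(h(a))))))  →  s(s(h(s(h(a)))))   [R1 at 1.1]
2. s(s(h(s(h(a)))))  →  s(s(h(h(a))))   [R1 at 1.1]
3. s(s(h(h(a))))  →  s(s(h(0)))   [R2 at 1.1.1]
4. s(s(h(0)))  →  s(s(s(a)))   [R4 at 1.1]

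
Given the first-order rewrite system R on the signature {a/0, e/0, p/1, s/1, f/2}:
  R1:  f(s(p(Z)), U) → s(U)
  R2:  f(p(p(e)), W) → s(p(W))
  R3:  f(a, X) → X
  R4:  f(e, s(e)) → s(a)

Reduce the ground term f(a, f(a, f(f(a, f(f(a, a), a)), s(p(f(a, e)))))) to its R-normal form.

1. f(a, f(a, f(f(a, f(f(a, a), a)), s(p(f(a, e))))))  →  f(a, f(f(a, f(f(a, a), a)), s(p(f(a, e)))))   [R3 at ε]
2. f(a, f(f(a, f(f(a, a), a)), s(p(f(a, e)))))  →  f(f(a, f(f(a, a), a)), s(p(f(a, e))))   [R3 at ε]
3. f(f(a, f(f(a, a), a)), s(p(f(a, e))))  →  f(f(f(a, a), a), s(p(f(a, e))))   [R3 at 1]
4. f(f(f(a, a), a), s(p(f(a, e))))  →  f(f(a, a), s(p(f(a, e))))   [R3 at 1.1]
5. f(f(a, a), s(p(f(a, e))))  →  f(a, s(p(f(a, e))))   [R3 at 1]
6. f(a, s(p(f(a, e))))  →  s(p(f(a, e)))   [R3 at ε]
7. s(p(f(a, e)))  →  s(p(e))   [R3 at 1.1]

s(p(e))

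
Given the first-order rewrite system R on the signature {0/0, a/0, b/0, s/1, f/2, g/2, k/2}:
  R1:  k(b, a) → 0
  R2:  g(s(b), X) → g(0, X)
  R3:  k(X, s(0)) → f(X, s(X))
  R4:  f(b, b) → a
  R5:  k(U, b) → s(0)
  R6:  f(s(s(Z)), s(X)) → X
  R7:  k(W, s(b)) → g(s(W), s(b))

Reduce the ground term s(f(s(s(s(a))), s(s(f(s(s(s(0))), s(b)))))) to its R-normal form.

s(s(b))

1. s(f(s(s(s(a))), s(s(f(s(s(s(0))), s(b))))))  →  s(s(f(s(s(s(0))), s(b))))   [R6 at 1]
2. s(s(f(s(s(s(0))), s(b))))  →  s(s(b))   [R6 at 1.1]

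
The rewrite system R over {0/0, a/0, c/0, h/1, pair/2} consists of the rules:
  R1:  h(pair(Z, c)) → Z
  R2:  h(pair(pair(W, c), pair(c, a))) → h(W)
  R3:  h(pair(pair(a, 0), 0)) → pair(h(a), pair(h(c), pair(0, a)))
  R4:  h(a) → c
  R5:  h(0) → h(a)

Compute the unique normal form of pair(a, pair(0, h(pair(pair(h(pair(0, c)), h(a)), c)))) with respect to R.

1. pair(a, pair(0, h(pair(pair(h(pair(0, c)), h(a)), c))))  →  pair(a, pair(0, pair(h(pair(0, c)), h(a))))   [R1 at 2.2]
2. pair(a, pair(0, pair(h(pair(0, c)), h(a))))  →  pair(a, pair(0, pair(0, h(a))))   [R1 at 2.2.1]
3. pair(a, pair(0, pair(0, h(a))))  →  pair(a, pair(0, pair(0, c)))   [R4 at 2.2.2]

pair(a, pair(0, pair(0, c)))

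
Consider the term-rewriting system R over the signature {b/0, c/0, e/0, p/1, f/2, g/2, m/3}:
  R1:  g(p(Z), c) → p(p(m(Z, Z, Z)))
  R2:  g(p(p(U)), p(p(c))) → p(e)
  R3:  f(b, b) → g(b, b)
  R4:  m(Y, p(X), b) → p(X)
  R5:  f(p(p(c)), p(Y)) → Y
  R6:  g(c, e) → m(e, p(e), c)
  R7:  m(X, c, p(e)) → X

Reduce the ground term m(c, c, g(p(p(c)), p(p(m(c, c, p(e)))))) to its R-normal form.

c

1. m(c, c, g(p(p(c)), p(p(m(c, c, p(e))))))  →  m(c, c, g(p(p(c)), p(p(c))))   [R7 at 3.2.1.1]
2. m(c, c, g(p(p(c)), p(p(c))))  →  m(c, c, p(e))   [R2 at 3]
3. m(c, c, p(e))  →  c   [R7 at ε]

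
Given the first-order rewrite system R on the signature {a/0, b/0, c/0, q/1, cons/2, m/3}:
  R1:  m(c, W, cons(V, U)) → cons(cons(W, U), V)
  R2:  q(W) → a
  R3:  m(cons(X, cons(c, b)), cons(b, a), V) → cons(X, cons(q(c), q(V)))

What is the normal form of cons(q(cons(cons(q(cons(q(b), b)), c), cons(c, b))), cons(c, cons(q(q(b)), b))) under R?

1. cons(q(cons(cons(q(cons(q(b), b)), c), cons(c, b))), cons(c, cons(q(q(b)), b)))  →  cons(a, cons(c, cons(q(q(b)), b)))   [R2 at 1]
2. cons(a, cons(c, cons(q(q(b)), b)))  →  cons(a, cons(c, cons(a, b)))   [R2 at 2.2.1]

cons(a, cons(c, cons(a, b)))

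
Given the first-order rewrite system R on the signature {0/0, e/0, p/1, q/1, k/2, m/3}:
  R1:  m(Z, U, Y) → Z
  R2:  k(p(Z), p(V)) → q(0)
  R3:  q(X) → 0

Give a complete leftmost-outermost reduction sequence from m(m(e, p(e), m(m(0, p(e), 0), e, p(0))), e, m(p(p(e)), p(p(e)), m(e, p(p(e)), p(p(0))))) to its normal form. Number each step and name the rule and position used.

1. m(m(e, p(e), m(m(0, p(e), 0), e, p(0))), e, m(p(p(e)), p(p(e)), m(e, p(p(e)), p(p(0)))))  →  m(e, p(e), m(m(0, p(e), 0), e, p(0)))   [R1 at ε]
2. m(e, p(e), m(m(0, p(e), 0), e, p(0)))  →  e   [R1 at ε]

e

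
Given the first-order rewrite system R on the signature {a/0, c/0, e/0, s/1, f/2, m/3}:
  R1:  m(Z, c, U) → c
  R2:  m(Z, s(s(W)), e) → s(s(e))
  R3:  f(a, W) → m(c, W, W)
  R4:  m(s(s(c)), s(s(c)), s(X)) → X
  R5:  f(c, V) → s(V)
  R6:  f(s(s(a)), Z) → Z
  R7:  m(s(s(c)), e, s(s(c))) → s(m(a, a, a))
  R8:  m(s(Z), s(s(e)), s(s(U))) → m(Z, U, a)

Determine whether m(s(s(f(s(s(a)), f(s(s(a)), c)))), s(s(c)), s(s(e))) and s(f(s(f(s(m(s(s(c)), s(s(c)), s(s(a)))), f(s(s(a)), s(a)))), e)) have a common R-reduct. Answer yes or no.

yes — NF(t₁) = s(e), NF(t₂) = s(e)

Reduce t₁ = m(s(s(f(s(s(a)), f(s(s(a)), c)))), s(s(c)), s(s(e))):
1. m(s(s(f(s(s(a)), f(s(s(a)), c)))), s(s(c)), s(s(e)))  →  m(s(s(f(s(s(a)), c))), s(s(c)), s(s(e)))   [R6 at 1.1.1]
2. m(s(s(f(s(s(a)), c))), s(s(c)), s(s(e)))  →  m(s(s(c)), s(s(c)), s(s(e)))   [R6 at 1.1.1]
3. m(s(s(c)), s(s(c)), s(s(e)))  →  s(e)   [R4 at ε]

Reduce t₂ = s(f(s(f(s(m(s(s(c)), s(s(c)), s(s(a)))), f(s(s(a)), s(a)))), e)):
1. s(f(s(f(s(m(s(s(c)), s(s(c)), s(s(a)))), f(s(s(a)), s(a)))), e))  →  s(f(s(f(s(s(a)), f(s(s(a)), s(a)))), e))   [R4 at 1.1.1.1.1]
2. s(f(s(f(s(s(a)), f(s(s(a)), s(a)))), e))  →  s(f(s(f(s(s(a)), s(a))), e))   [R6 at 1.1.1]
3. s(f(s(f(s(s(a)), s(a))), e))  →  s(f(s(s(a)), e))   [R6 at 1.1.1]
4. s(f(s(s(a)), e))  →  s(e)   [R6 at 1]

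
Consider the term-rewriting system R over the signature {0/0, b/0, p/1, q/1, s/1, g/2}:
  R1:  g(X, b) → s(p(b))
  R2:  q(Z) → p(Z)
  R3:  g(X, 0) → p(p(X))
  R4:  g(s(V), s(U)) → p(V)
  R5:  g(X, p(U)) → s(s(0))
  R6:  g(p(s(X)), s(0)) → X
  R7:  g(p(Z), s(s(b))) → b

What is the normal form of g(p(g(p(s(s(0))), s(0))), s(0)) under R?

1. g(p(g(p(s(s(0))), s(0))), s(0))  →  g(p(s(0)), s(0))   [R6 at 1.1]
2. g(p(s(0)), s(0))  →  0   [R6 at ε]

0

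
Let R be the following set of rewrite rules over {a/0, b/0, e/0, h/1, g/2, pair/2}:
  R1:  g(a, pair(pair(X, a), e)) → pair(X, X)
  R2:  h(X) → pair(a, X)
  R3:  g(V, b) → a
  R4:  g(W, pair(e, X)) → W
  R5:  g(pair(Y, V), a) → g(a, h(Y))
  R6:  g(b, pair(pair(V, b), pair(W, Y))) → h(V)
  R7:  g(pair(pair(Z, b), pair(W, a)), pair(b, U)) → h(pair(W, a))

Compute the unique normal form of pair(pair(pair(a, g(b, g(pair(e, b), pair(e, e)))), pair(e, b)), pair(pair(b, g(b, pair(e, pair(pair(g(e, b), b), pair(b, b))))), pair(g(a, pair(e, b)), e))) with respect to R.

pair(pair(pair(a, b), pair(e, b)), pair(pair(b, b), pair(a, e)))

1. pair(pair(pair(a, g(b, g(pair(e, b), pair(e, e)))), pair(e, b)), pair(pair(b, g(b, pair(e, pair(pair(g(e, b), b), pair(b, b))))), pair(g(a, pair(e, b)), e)))  →  pair(pair(pair(a, g(b, pair(e, b))), pair(e, b)), pair(pair(b, g(b, pair(e, pair(pair(g(e, b), b), pair(b, b))))), pair(g(a, pair(e, b)), e)))   [R4 at 1.1.2.2]
2. pair(pair(pair(a, g(b, pair(e, b))), pair(e, b)), pair(pair(b, g(b, pair(e, pair(pair(g(e, b), b), pair(b, b))))), pair(g(a, pair(e, b)), e)))  →  pair(pair(pair(a, b), pair(e, b)), pair(pair(b, g(b, pair(e, pair(pair(g(e, b), b), pair(b, b))))), pair(g(a, pair(e, b)), e)))   [R4 at 1.1.2]
3. pair(pair(pair(a, b), pair(e, b)), pair(pair(b, g(b, pair(e, pair(pair(g(e, b), b), pair(b, b))))), pair(g(a, pair(e, b)), e)))  →  pair(pair(pair(a, b), pair(e, b)), pair(pair(b, b), pair(g(a, pair(e, b)), e)))   [R4 at 2.1.2]
4. pair(pair(pair(a, b), pair(e, b)), pair(pair(b, b), pair(g(a, pair(e, b)), e)))  →  pair(pair(pair(a, b), pair(e, b)), pair(pair(b, b), pair(a, e)))   [R4 at 2.2.1]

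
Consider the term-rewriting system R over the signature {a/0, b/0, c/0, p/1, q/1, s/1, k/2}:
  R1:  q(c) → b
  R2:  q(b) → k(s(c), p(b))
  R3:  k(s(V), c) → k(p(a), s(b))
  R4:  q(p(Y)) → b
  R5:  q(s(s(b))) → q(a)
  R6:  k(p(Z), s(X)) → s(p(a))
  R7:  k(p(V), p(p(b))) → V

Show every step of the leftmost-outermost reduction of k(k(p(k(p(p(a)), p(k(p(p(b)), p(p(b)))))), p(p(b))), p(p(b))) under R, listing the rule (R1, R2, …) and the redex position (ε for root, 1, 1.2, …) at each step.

a

1. k(k(p(k(p(p(a)), p(k(p(p(b)), p(p(b)))))), p(p(b))), p(p(b)))  →  k(k(p(p(a)), p(k(p(p(b)), p(p(b))))), p(p(b)))   [R7 at 1]
2. k(k(p(p(a)), p(k(p(p(b)), p(p(b))))), p(p(b)))  →  k(k(p(p(a)), p(p(b))), p(p(b)))   [R7 at 1.2.1]
3. k(k(p(p(a)), p(p(b))), p(p(b)))  →  k(p(a), p(p(b)))   [R7 at 1]
4. k(p(a), p(p(b)))  →  a   [R7 at ε]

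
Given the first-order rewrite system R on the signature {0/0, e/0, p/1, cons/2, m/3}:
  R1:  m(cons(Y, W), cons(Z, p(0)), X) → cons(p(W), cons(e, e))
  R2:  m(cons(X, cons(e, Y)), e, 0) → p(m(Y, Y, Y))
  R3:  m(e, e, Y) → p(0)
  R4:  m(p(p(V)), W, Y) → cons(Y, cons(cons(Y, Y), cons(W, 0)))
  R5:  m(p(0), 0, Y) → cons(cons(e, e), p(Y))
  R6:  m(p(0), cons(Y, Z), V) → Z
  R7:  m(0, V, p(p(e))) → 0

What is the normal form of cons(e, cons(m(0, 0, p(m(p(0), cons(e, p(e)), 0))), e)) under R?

cons(e, cons(0, e))

1. cons(e, cons(m(0, 0, p(m(p(0), cons(e, p(e)), 0))), e))  →  cons(e, cons(m(0, 0, p(p(e))), e))   [R6 at 2.1.3.1]
2. cons(e, cons(m(0, 0, p(p(e))), e))  →  cons(e, cons(0, e))   [R7 at 2.1]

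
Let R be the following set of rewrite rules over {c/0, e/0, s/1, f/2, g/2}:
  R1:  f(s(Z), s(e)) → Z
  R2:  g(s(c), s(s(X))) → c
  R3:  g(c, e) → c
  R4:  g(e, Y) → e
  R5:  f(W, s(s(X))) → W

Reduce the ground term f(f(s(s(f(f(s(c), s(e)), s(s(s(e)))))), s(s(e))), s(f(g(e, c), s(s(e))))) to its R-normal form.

s(c)

1. f(f(s(s(f(f(s(c), s(e)), s(s(s(e)))))), s(s(e))), s(f(g(e, c), s(s(e)))))  →  f(s(s(f(f(s(c), s(e)), s(s(s(e)))))), s(f(g(e, c), s(s(e)))))   [R5 at 1]
2. f(s(s(f(f(s(c), s(e)), s(s(s(e)))))), s(f(g(e, c), s(s(e)))))  →  f(s(s(f(s(c), s(e)))), s(f(g(e, c), s(s(e)))))   [R5 at 1.1.1]
3. f(s(s(f(s(c), s(e)))), s(f(g(e, c), s(s(e)))))  →  f(s(s(c)), s(f(g(e, c), s(s(e)))))   [R1 at 1.1.1]
4. f(s(s(c)), s(f(g(e, c), s(s(e)))))  →  f(s(s(c)), s(g(e, c)))   [R5 at 2.1]
5. f(s(s(c)), s(g(e, c)))  →  f(s(s(c)), s(e))   [R4 at 2.1]
6. f(s(s(c)), s(e))  →  s(c)   [R1 at ε]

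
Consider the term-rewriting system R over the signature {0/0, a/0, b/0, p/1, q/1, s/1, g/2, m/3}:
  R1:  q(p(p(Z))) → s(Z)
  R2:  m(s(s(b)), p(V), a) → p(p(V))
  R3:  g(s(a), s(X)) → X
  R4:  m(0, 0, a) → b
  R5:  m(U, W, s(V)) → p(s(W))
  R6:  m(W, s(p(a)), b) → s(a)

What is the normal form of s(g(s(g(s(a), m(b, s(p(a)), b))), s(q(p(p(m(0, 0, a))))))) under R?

1. s(g(s(g(s(a), m(b, s(p(a)), b))), s(q(p(p(m(0, 0, a)))))))  →  s(g(s(g(s(a), s(a))), s(q(p(p(m(0, 0, a)))))))   [R6 at 1.1.1.2]
2. s(g(s(g(s(a), s(a))), s(q(p(p(m(0, 0, a)))))))  →  s(g(s(a), s(q(p(p(m(0, 0, a)))))))   [R3 at 1.1.1]
3. s(g(s(a), s(q(p(p(m(0, 0, a)))))))  →  s(q(p(p(m(0, 0, a)))))   [R3 at 1]
4. s(q(p(p(m(0, 0, a)))))  →  s(s(m(0, 0, a)))   [R1 at 1]
5. s(s(m(0, 0, a)))  →  s(s(b))   [R4 at 1.1]

s(s(b))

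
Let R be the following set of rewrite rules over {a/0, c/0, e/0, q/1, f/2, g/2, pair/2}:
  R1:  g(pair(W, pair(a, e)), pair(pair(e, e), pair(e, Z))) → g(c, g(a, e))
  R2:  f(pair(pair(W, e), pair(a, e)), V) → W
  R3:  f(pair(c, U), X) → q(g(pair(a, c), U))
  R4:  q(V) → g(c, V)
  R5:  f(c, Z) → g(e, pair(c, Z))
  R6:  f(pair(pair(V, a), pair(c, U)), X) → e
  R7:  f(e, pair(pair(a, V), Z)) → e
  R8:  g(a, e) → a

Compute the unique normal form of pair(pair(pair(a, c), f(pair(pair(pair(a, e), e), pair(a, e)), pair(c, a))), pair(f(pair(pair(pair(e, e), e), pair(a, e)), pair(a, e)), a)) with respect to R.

1. pair(pair(pair(a, c), f(pair(pair(pair(a, e), e), pair(a, e)), pair(c, a))), pair(f(pair(pair(pair(e, e), e), pair(a, e)), pair(a, e)), a))  →  pair(pair(pair(a, c), pair(a, e)), pair(f(pair(pair(pair(e, e), e), pair(a, e)), pair(a, e)), a))   [R2 at 1.2]
2. pair(pair(pair(a, c), pair(a, e)), pair(f(pair(pair(pair(e, e), e), pair(a, e)), pair(a, e)), a))  →  pair(pair(pair(a, c), pair(a, e)), pair(pair(e, e), a))   [R2 at 2.1]

pair(pair(pair(a, c), pair(a, e)), pair(pair(e, e), a))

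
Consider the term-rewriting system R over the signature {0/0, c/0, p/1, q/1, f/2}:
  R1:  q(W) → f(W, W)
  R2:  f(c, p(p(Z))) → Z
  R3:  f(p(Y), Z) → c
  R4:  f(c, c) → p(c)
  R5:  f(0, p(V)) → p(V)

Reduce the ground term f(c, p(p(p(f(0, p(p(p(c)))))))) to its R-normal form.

1. f(c, p(p(p(f(0, p(p(p(c))))))))  →  p(f(0, p(p(p(c)))))   [R2 at ε]
2. p(f(0, p(p(p(c)))))  →  p(p(p(p(c))))   [R5 at 1]

p(p(p(p(c))))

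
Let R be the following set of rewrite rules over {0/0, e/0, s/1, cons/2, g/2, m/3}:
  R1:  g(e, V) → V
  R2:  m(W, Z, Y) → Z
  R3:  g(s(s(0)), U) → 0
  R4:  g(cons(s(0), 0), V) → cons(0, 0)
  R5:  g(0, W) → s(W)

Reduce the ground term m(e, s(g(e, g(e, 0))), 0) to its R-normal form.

s(0)

1. m(e, s(g(e, g(e, 0))), 0)  →  s(g(e, g(e, 0)))   [R2 at ε]
2. s(g(e, g(e, 0)))  →  s(g(e, 0))   [R1 at 1]
3. s(g(e, 0))  →  s(0)   [R1 at 1]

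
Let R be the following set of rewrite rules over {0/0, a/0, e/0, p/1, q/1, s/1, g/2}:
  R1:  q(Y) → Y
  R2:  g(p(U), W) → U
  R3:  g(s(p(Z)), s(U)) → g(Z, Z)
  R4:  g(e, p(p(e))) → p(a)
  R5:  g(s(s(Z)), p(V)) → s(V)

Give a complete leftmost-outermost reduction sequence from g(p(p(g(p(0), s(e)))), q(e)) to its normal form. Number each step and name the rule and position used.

1. g(p(p(g(p(0), s(e)))), q(e))  →  p(g(p(0), s(e)))   [R2 at ε]
2. p(g(p(0), s(e)))  →  p(0)   [R2 at 1]

p(0)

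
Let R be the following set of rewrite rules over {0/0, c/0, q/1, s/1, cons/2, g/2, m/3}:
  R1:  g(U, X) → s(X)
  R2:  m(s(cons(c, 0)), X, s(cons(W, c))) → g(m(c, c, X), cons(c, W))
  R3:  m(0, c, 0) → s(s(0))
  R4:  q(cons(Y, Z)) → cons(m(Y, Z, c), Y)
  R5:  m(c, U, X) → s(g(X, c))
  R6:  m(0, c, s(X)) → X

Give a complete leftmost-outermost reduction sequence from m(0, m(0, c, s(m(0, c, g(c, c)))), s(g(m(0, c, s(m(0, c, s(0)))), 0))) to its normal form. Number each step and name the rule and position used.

1. m(0, m(0, c, s(m(0, c, g(c, c)))), s(g(m(0, c, s(m(0, c, s(0)))), 0)))  →  m(0, m(0, c, g(c, c)), s(g(m(0, c, s(m(0, c, s(0)))), 0)))   [R6 at 2]
2. m(0, m(0, c, g(c, c)), s(g(m(0, c, s(m(0, c, s(0)))), 0)))  →  m(0, m(0, c, s(c)), s(g(m(0, c, s(m(0, c, s(0)))), 0)))   [R1 at 2.3]
3. m(0, m(0, c, s(c)), s(g(m(0, c, s(m(0, c, s(0)))), 0)))  →  m(0, c, s(g(m(0, c, s(m(0, c, s(0)))), 0)))   [R6 at 2]
4. m(0, c, s(g(m(0, c, s(m(0, c, s(0)))), 0)))  →  g(m(0, c, s(m(0, c, s(0)))), 0)   [R6 at ε]
5. g(m(0, c, s(m(0, c, s(0)))), 0)  →  s(0)   [R1 at ε]

s(0)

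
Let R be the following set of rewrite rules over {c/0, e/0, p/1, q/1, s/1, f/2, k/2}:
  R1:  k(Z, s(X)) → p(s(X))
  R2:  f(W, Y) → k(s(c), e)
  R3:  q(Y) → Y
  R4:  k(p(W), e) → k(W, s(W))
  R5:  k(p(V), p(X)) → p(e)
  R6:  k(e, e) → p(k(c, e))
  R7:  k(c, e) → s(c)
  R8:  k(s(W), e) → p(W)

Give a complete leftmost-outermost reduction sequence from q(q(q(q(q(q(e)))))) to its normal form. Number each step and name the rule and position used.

e

1. q(q(q(q(q(q(e))))))  →  q(q(q(q(q(e)))))   [R3 at ε]
2. q(q(q(q(q(e)))))  →  q(q(q(q(e))))   [R3 at ε]
3. q(q(q(q(e))))  →  q(q(q(e)))   [R3 at ε]
4. q(q(q(e)))  →  q(q(e))   [R3 at ε]
5. q(q(e))  →  q(e)   [R3 at ε]
6. q(e)  →  e   [R3 at ε]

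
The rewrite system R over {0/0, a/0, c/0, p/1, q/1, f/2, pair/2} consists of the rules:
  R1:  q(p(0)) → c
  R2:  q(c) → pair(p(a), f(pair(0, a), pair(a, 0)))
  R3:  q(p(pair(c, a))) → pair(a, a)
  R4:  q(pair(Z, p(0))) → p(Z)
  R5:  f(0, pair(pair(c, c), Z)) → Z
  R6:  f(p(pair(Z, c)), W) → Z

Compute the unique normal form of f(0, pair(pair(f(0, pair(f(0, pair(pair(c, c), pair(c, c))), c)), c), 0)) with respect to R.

1. f(0, pair(pair(f(0, pair(f(0, pair(pair(c, c), pair(c, c))), c)), c), 0))  →  f(0, pair(pair(f(0, pair(pair(c, c), c)), c), 0))   [R5 at 2.1.1.2.1]
2. f(0, pair(pair(f(0, pair(pair(c, c), c)), c), 0))  →  f(0, pair(pair(c, c), 0))   [R5 at 2.1.1]
3. f(0, pair(pair(c, c), 0))  →  0   [R5 at ε]

0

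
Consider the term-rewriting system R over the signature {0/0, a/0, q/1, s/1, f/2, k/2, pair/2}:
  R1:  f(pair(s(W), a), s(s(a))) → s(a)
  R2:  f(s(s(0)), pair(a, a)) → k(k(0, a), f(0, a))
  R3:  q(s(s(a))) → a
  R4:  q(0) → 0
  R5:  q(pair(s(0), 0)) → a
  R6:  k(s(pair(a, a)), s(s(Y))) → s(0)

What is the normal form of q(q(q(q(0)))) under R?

1. q(q(q(q(0))))  →  q(q(q(0)))   [R4 at 1.1.1]
2. q(q(q(0)))  →  q(q(0))   [R4 at 1.1]
3. q(q(0))  →  q(0)   [R4 at 1]
4. q(0)  →  0   [R4 at ε]

0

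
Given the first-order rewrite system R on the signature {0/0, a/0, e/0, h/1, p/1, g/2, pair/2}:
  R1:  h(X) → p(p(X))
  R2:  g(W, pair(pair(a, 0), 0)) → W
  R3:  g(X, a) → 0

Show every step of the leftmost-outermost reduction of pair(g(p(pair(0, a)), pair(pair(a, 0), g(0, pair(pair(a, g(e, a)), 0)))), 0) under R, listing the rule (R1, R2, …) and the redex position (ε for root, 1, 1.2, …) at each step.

1. pair(g(p(pair(0, a)), pair(pair(a, 0), g(0, pair(pair(a, g(e, a)), 0)))), 0)  →  pair(g(p(pair(0, a)), pair(pair(a, 0), g(0, pair(pair(a, 0), 0)))), 0)   [R3 at 1.2.2.2.1.2]
2. pair(g(p(pair(0, a)), pair(pair(a, 0), g(0, pair(pair(a, 0), 0)))), 0)  →  pair(g(p(pair(0, a)), pair(pair(a, 0), 0)), 0)   [R2 at 1.2.2]
3. pair(g(p(pair(0, a)), pair(pair(a, 0), 0)), 0)  →  pair(p(pair(0, a)), 0)   [R2 at 1]

pair(p(pair(0, a)), 0)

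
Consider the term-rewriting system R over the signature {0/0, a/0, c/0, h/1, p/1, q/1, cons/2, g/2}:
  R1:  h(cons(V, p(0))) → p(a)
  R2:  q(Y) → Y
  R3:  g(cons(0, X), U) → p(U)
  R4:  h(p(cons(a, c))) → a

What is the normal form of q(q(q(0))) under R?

0

1. q(q(q(0)))  →  q(q(0))   [R2 at ε]
2. q(q(0))  →  q(0)   [R2 at ε]
3. q(0)  →  0   [R2 at ε]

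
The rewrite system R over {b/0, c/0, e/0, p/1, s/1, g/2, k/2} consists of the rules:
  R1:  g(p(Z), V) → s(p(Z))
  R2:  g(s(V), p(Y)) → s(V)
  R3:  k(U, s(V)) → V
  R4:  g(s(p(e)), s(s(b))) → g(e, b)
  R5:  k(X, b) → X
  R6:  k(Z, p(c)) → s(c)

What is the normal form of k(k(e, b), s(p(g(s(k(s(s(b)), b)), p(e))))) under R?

1. k(k(e, b), s(p(g(s(k(s(s(b)), b)), p(e)))))  →  p(g(s(k(s(s(b)), b)), p(e)))   [R3 at ε]
2. p(g(s(k(s(s(b)), b)), p(e)))  →  p(s(k(s(s(b)), b)))   [R2 at 1]
3. p(s(k(s(s(b)), b)))  →  p(s(s(s(b))))   [R5 at 1.1]

p(s(s(s(b))))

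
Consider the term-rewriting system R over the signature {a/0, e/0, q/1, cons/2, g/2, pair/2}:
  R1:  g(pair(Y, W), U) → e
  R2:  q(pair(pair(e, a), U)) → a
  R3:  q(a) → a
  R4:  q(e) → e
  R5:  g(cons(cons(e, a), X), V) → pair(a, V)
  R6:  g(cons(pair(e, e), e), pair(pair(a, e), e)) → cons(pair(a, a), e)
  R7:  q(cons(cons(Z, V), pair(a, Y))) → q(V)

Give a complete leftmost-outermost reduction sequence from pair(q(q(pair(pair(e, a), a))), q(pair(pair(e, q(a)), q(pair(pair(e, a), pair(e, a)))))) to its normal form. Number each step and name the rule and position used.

pair(a, a)

1. pair(q(q(pair(pair(e, a), a))), q(pair(pair(e, q(a)), q(pair(pair(e, a), pair(e, a))))))  →  pair(q(a), q(pair(pair(e, q(a)), q(pair(pair(e, a), pair(e, a))))))   [R2 at 1.1]
2. pair(q(a), q(pair(pair(e, q(a)), q(pair(pair(e, a), pair(e, a))))))  →  pair(a, q(pair(pair(e, q(a)), q(pair(pair(e, a), pair(e, a))))))   [R3 at 1]
3. pair(a, q(pair(pair(e, q(a)), q(pair(pair(e, a), pair(e, a))))))  →  pair(a, q(pair(pair(e, a), q(pair(pair(e, a), pair(e, a))))))   [R3 at 2.1.1.2]
4. pair(a, q(pair(pair(e, a), q(pair(pair(e, a), pair(e, a))))))  →  pair(a, a)   [R2 at 2]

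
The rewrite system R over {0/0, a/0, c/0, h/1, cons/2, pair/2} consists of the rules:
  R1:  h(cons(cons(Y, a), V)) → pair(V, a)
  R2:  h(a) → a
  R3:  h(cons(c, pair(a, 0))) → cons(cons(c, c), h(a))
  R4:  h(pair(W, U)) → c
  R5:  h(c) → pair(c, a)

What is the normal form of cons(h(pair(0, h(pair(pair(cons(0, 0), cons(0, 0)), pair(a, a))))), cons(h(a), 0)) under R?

1. cons(h(pair(0, h(pair(pair(cons(0, 0), cons(0, 0)), pair(a, a))))), cons(h(a), 0))  →  cons(c, cons(h(a), 0))   [R4 at 1]
2. cons(c, cons(h(a), 0))  →  cons(c, cons(a, 0))   [R2 at 2.1]

cons(c, cons(a, 0))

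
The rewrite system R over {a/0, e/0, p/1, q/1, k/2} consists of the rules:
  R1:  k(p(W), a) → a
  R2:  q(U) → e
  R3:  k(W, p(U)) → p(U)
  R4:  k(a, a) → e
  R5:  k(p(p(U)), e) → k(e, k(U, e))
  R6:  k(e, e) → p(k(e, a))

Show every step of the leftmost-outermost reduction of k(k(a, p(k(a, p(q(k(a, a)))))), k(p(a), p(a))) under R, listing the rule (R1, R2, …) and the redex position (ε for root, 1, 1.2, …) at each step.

p(a)

1. k(k(a, p(k(a, p(q(k(a, a)))))), k(p(a), p(a)))  →  k(p(k(a, p(q(k(a, a))))), k(p(a), p(a)))   [R3 at 1]
2. k(p(k(a, p(q(k(a, a))))), k(p(a), p(a)))  →  k(p(p(q(k(a, a)))), k(p(a), p(a)))   [R3 at 1.1]
3. k(p(p(q(k(a, a)))), k(p(a), p(a)))  →  k(p(p(e)), k(p(a), p(a)))   [R2 at 1.1.1]
4. k(p(p(e)), k(p(a), p(a)))  →  k(p(p(e)), p(a))   [R3 at 2]
5. k(p(p(e)), p(a))  →  p(a)   [R3 at ε]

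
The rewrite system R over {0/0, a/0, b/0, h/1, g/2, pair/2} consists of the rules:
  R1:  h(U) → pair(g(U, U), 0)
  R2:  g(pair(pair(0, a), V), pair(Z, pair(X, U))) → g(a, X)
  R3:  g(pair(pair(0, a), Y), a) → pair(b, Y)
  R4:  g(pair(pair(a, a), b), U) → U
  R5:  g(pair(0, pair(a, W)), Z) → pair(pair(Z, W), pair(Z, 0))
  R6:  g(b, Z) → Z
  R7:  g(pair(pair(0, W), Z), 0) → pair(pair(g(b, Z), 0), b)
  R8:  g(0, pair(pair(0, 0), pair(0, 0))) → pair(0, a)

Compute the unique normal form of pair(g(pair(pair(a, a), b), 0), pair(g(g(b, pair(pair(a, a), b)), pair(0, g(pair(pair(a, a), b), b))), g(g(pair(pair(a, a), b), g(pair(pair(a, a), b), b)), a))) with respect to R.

pair(0, pair(pair(0, b), a))

1. pair(g(pair(pair(a, a), b), 0), pair(g(g(b, pair(pair(a, a), b)), pair(0, g(pair(pair(a, a), b), b))), g(g(pair(pair(a, a), b), g(pair(pair(a, a), b), b)), a)))  →  pair(0, pair(g(g(b, pair(pair(a, a), b)), pair(0, g(pair(pair(a, a), b), b))), g(g(pair(pair(a, a), b), g(pair(pair(a, a), b), b)), a)))   [R4 at 1]
2. pair(0, pair(g(g(b, pair(pair(a, a), b)), pair(0, g(pair(pair(a, a), b), b))), g(g(pair(pair(a, a), b), g(pair(pair(a, a), b), b)), a)))  →  pair(0, pair(g(pair(pair(a, a), b), pair(0, g(pair(pair(a, a), b), b))), g(g(pair(pair(a, a), b), g(pair(pair(a, a), b), b)), a)))   [R6 at 2.1.1]
3. pair(0, pair(g(pair(pair(a, a), b), pair(0, g(pair(pair(a, a), b), b))), g(g(pair(pair(a, a), b), g(pair(pair(a, a), b), b)), a)))  →  pair(0, pair(pair(0, g(pair(pair(a, a), b), b)), g(g(pair(pair(a, a), b), g(pair(pair(a, a), b), b)), a)))   [R4 at 2.1]
4. pair(0, pair(pair(0, g(pair(pair(a, a), b), b)), g(g(pair(pair(a, a), b), g(pair(pair(a, a), b), b)), a)))  →  pair(0, pair(pair(0, b), g(g(pair(pair(a, a), b), g(pair(pair(a, a), b), b)), a)))   [R4 at 2.1.2]
5. pair(0, pair(pair(0, b), g(g(pair(pair(a, a), b), g(pair(pair(a, a), b), b)), a)))  →  pair(0, pair(pair(0, b), g(g(pair(pair(a, a), b), b), a)))   [R4 at 2.2.1]
6. pair(0, pair(pair(0, b), g(g(pair(pair(a, a), b), b), a)))  →  pair(0, pair(pair(0, b), g(b, a)))   [R4 at 2.2.1]
7. pair(0, pair(pair(0, b), g(b, a)))  →  pair(0, pair(pair(0, b), a))   [R6 at 2.2]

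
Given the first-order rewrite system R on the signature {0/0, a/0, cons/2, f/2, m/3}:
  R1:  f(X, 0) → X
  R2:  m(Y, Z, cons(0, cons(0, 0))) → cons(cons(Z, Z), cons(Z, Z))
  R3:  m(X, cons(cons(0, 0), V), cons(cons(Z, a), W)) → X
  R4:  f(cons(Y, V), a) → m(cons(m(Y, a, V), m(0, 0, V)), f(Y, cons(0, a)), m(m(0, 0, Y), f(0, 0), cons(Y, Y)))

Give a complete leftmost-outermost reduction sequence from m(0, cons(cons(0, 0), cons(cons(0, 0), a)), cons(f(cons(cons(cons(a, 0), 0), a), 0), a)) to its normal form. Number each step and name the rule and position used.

0

1. m(0, cons(cons(0, 0), cons(cons(0, 0), a)), cons(f(cons(cons(cons(a, 0), 0), a), 0), a))  →  m(0, cons(cons(0, 0), cons(cons(0, 0), a)), cons(cons(cons(cons(a, 0), 0), a), a))   [R1 at 3.1]
2. m(0, cons(cons(0, 0), cons(cons(0, 0), a)), cons(cons(cons(cons(a, 0), 0), a), a))  →  0   [R3 at ε]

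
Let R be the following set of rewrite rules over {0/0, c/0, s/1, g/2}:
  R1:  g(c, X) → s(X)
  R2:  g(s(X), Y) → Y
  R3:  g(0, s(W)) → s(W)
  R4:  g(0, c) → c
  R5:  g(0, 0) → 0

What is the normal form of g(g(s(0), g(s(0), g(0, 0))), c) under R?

c

1. g(g(s(0), g(s(0), g(0, 0))), c)  →  g(g(s(0), g(0, 0)), c)   [R2 at 1]
2. g(g(s(0), g(0, 0)), c)  →  g(g(0, 0), c)   [R2 at 1]
3. g(g(0, 0), c)  →  g(0, c)   [R5 at 1]
4. g(0, c)  →  c   [R4 at ε]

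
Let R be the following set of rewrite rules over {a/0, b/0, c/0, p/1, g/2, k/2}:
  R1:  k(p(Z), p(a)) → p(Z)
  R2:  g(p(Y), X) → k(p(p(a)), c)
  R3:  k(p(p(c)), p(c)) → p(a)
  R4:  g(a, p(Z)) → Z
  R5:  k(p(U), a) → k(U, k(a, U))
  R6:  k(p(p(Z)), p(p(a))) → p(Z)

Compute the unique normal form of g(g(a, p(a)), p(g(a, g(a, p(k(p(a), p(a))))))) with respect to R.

a

1. g(g(a, p(a)), p(g(a, g(a, p(k(p(a), p(a)))))))  →  g(a, p(g(a, g(a, p(k(p(a), p(a)))))))   [R4 at 1]
2. g(a, p(g(a, g(a, p(k(p(a), p(a)))))))  →  g(a, g(a, p(k(p(a), p(a)))))   [R4 at ε]
3. g(a, g(a, p(k(p(a), p(a)))))  →  g(a, k(p(a), p(a)))   [R4 at 2]
4. g(a, k(p(a), p(a)))  →  g(a, p(a))   [R1 at 2]
5. g(a, p(a))  →  a   [R4 at ε]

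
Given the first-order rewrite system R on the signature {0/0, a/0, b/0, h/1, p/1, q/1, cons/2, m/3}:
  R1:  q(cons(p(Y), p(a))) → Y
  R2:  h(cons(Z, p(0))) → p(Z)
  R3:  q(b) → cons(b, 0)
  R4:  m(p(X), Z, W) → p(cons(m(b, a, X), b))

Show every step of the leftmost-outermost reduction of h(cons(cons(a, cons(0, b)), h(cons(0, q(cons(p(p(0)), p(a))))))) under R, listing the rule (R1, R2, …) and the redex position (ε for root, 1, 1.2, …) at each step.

1. h(cons(cons(a, cons(0, b)), h(cons(0, q(cons(p(p(0)), p(a)))))))  →  h(cons(cons(a, cons(0, b)), h(cons(0, p(0)))))   [R1 at 1.2.1.2]
2. h(cons(cons(a, cons(0, b)), h(cons(0, p(0)))))  →  h(cons(cons(a, cons(0, b)), p(0)))   [R2 at 1.2]
3. h(cons(cons(a, cons(0, b)), p(0)))  →  p(cons(a, cons(0, b)))   [R2 at ε]

p(cons(a, cons(0, b)))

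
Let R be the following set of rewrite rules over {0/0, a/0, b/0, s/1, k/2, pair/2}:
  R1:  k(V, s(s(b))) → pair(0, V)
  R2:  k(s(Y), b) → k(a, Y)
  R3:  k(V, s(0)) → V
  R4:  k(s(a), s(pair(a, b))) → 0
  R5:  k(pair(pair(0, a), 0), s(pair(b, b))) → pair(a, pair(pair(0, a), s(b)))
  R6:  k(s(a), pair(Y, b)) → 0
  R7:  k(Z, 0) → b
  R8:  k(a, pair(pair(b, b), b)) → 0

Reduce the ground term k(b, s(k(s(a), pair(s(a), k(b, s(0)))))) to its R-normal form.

b

1. k(b, s(k(s(a), pair(s(a), k(b, s(0))))))  →  k(b, s(k(s(a), pair(s(a), b))))   [R3 at 2.1.2.2]
2. k(b, s(k(s(a), pair(s(a), b))))  →  k(b, s(0))   [R6 at 2.1]
3. k(b, s(0))  →  b   [R3 at ε]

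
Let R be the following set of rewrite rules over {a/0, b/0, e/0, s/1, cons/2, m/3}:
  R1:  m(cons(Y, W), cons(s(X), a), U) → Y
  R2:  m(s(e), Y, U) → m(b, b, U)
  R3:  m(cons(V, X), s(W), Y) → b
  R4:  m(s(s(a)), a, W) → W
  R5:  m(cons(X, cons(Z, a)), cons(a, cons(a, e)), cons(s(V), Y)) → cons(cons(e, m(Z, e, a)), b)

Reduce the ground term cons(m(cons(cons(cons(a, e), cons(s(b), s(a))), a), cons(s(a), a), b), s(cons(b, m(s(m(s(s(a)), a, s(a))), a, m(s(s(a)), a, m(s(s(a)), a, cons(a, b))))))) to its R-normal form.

cons(cons(cons(a, e), cons(s(b), s(a))), s(cons(b, cons(a, b))))

1. cons(m(cons(cons(cons(a, e), cons(s(b), s(a))), a), cons(s(a), a), b), s(cons(b, m(s(m(s(s(a)), a, s(a))), a, m(s(s(a)), a, m(s(s(a)), a, cons(a, b)))))))  →  cons(cons(cons(a, e), cons(s(b), s(a))), s(cons(b, m(s(m(s(s(a)), a, s(a))), a, m(s(s(a)), a, m(s(s(a)), a, cons(a, b)))))))   [R1 at 1]
2. cons(cons(cons(a, e), cons(s(b), s(a))), s(cons(b, m(s(m(s(s(a)), a, s(a))), a, m(s(s(a)), a, m(s(s(a)), a, cons(a, b)))))))  →  cons(cons(cons(a, e), cons(s(b), s(a))), s(cons(b, m(s(s(a)), a, m(s(s(a)), a, m(s(s(a)), a, cons(a, b)))))))   [R4 at 2.1.2.1.1]
3. cons(cons(cons(a, e), cons(s(b), s(a))), s(cons(b, m(s(s(a)), a, m(s(s(a)), a, m(s(s(a)), a, cons(a, b)))))))  →  cons(cons(cons(a, e), cons(s(b), s(a))), s(cons(b, m(s(s(a)), a, m(s(s(a)), a, cons(a, b))))))   [R4 at 2.1.2]
4. cons(cons(cons(a, e), cons(s(b), s(a))), s(cons(b, m(s(s(a)), a, m(s(s(a)), a, cons(a, b))))))  →  cons(cons(cons(a, e), cons(s(b), s(a))), s(cons(b, m(s(s(a)), a, cons(a, b)))))   [R4 at 2.1.2]
5. cons(cons(cons(a, e), cons(s(b), s(a))), s(cons(b, m(s(s(a)), a, cons(a, b)))))  →  cons(cons(cons(a, e), cons(s(b), s(a))), s(cons(b, cons(a, b))))   [R4 at 2.1.2]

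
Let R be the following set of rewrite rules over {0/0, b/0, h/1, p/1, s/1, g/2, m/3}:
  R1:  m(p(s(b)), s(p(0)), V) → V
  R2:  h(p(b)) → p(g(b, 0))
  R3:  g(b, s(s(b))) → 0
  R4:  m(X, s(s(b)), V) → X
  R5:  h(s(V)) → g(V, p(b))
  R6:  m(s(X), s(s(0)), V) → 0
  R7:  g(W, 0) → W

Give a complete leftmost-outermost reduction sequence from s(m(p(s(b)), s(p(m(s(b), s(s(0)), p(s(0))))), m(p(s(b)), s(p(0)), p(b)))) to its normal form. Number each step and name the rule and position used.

1. s(m(p(s(b)), s(p(m(s(b), s(s(0)), p(s(0))))), m(p(s(b)), s(p(0)), p(b))))  →  s(m(p(s(b)), s(p(0)), m(p(s(b)), s(p(0)), p(b))))   [R6 at 1.2.1.1]
2. s(m(p(s(b)), s(p(0)), m(p(s(b)), s(p(0)), p(b))))  →  s(m(p(s(b)), s(p(0)), p(b)))   [R1 at 1]
3. s(m(p(s(b)), s(p(0)), p(b)))  →  s(p(b))   [R1 at 1]

s(p(b))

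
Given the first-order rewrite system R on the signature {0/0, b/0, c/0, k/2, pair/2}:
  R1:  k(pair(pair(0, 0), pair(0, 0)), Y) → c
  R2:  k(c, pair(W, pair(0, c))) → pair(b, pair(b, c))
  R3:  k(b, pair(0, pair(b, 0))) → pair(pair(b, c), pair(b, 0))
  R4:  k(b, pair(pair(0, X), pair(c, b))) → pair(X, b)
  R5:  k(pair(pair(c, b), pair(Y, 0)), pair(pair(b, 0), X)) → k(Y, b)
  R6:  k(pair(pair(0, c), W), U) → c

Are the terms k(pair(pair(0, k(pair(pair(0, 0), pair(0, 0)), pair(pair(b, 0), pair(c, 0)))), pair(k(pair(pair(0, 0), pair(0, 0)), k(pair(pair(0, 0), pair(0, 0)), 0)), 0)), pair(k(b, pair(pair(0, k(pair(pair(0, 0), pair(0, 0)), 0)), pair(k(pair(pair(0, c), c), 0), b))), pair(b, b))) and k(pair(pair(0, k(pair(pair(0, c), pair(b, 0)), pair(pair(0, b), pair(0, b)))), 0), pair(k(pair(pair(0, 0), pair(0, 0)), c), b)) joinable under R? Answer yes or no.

Reduce t₁ = k(pair(pair(0, k(pair(pair(0, 0), pair(0, 0)), pair(pair(b, 0), pair(c, 0)))), pair(k(pair(pair(0, 0), pair(0, 0)), k(pair(pair(0, 0), pair(0, 0)), 0)), 0)), pair(k(b, pair(pair(0, k(pair(pair(0, 0), pair(0, 0)), 0)), pair(k(pair(pair(0, c), c), 0), b))), pair(b, b))):
1. k(pair(pair(0, k(pair(pair(0, 0), pair(0, 0)), pair(pair(b, 0), pair(c, 0)))), pair(k(pair(pair(0, 0), pair(0, 0)), k(pair(pair(0, 0), pair(0, 0)), 0)), 0)), pair(k(b, pair(pair(0, k(pair(pair(0, 0), pair(0, 0)), 0)), pair(k(pair(pair(0, c), c), 0), b))), pair(b, b)))  →  k(pair(pair(0, c), pair(k(pair(pair(0, 0), pair(0, 0)), k(pair(pair(0, 0), pair(0, 0)), 0)), 0)), pair(k(b, pair(pair(0, k(pair(pair(0, 0), pair(0, 0)), 0)), pair(k(pair(pair(0, c), c), 0), b))), pair(b, b)))   [R1 at 1.1.2]
2. k(pair(pair(0, c), pair(k(pair(pair(0, 0), pair(0, 0)), k(pair(pair(0, 0), pair(0, 0)), 0)), 0)), pair(k(b, pair(pair(0, k(pair(pair(0, 0), pair(0, 0)), 0)), pair(k(pair(pair(0, c), c), 0), b))), pair(b, b)))  →  c   [R6 at ε]

Reduce t₂ = k(pair(pair(0, k(pair(pair(0, c), pair(b, 0)), pair(pair(0, b), pair(0, b)))), 0), pair(k(pair(pair(0, 0), pair(0, 0)), c), b)):
1. k(pair(pair(0, k(pair(pair(0, c), pair(b, 0)), pair(pair(0, b), pair(0, b)))), 0), pair(k(pair(pair(0, 0), pair(0, 0)), c), b))  →  k(pair(pair(0, c), 0), pair(k(pair(pair(0, 0), pair(0, 0)), c), b))   [R6 at 1.1.2]
2. k(pair(pair(0, c), 0), pair(k(pair(pair(0, 0), pair(0, 0)), c), b))  →  c   [R6 at ε]

yes — NF(t₁) = c, NF(t₂) = c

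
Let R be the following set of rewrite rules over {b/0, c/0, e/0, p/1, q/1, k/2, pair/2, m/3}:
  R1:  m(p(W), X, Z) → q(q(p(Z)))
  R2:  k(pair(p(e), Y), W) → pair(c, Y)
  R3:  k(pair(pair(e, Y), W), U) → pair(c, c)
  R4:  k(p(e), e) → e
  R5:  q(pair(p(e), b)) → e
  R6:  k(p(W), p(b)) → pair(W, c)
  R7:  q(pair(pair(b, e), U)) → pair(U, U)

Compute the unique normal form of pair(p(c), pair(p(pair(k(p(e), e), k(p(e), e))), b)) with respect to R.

pair(p(c), pair(p(pair(e, e)), b))

1. pair(p(c), pair(p(pair(k(p(e), e), k(p(e), e))), b))  →  pair(p(c), pair(p(pair(e, k(p(e), e))), b))   [R4 at 2.1.1.1]
2. pair(p(c), pair(p(pair(e, k(p(e), e))), b))  →  pair(p(c), pair(p(pair(e, e)), b))   [R4 at 2.1.1.2]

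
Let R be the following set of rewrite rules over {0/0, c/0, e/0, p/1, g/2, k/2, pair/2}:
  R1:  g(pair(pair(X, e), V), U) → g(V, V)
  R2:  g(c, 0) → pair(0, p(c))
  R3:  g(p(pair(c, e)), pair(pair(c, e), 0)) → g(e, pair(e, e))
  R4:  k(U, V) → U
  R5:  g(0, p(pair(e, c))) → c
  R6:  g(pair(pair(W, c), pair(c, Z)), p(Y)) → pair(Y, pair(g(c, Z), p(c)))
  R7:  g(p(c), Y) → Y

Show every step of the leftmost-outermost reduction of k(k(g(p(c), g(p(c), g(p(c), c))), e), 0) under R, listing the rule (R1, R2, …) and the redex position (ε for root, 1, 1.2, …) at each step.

1. k(k(g(p(c), g(p(c), g(p(c), c))), e), 0)  →  k(g(p(c), g(p(c), g(p(c), c))), e)   [R4 at ε]
2. k(g(p(c), g(p(c), g(p(c), c))), e)  →  g(p(c), g(p(c), g(p(c), c)))   [R4 at ε]
3. g(p(c), g(p(c), g(p(c), c)))  →  g(p(c), g(p(c), c))   [R7 at ε]
4. g(p(c), g(p(c), c))  →  g(p(c), c)   [R7 at ε]
5. g(p(c), c)  →  c   [R7 at ε]

c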